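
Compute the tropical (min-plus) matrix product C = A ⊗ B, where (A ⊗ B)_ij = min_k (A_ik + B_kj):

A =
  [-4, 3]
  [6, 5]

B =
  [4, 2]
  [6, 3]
A ⊗ B =
  [0, -2]
  [10, 8]

Apply the min-plus product entry-by-entry:
  C[0][0] = min over k of (A[0][0] + B[0][0] = -4 + 4 = 0, A[0][1] + B[1][0] = 3 + 6 = 9) = 0 (attained at k = 0)
  C[0][1] = min over k of (A[0][0] + B[0][1] = -4 + 2 = -2, A[0][1] + B[1][1] = 3 + 3 = 6) = -2 (attained at k = 0)
  C[1][0] = min over k of (A[1][0] + B[0][0] = 6 + 4 = 10, A[1][1] + B[1][0] = 5 + 6 = 11) = 10 (attained at k = 0)
  C[1][1] = min over k of (A[1][0] + B[0][1] = 6 + 2 = 8, A[1][1] + B[1][1] = 5 + 3 = 8) = 8 (attained at k = 0)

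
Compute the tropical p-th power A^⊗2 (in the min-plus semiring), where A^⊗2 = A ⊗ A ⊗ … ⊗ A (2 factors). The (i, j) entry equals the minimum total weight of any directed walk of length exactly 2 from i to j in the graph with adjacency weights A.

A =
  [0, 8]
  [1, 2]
A^⊗2 =
  [0, 8]
  [1, 4]

Each entry (A^⊗2)_ij equals the minimum over all length-2 walks i = v_0 → v_1 → … → v_2 = j of Σ_t A[v_t][v_{t+1}]. For example, for (i, j) = (0, 1) we minimise over 2 possible intermediate vertex sequences; the minimum is 8, attained along the walk 0 → 0 → 1.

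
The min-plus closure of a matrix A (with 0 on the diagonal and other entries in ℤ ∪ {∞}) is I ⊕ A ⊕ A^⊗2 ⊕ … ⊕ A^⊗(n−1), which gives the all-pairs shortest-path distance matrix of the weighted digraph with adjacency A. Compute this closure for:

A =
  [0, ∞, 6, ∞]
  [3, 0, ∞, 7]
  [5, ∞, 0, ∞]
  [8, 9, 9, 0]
Closure =
  [0, ∞, 6, ∞]
  [3, 0, 9, 7]
  [5, ∞, 0, ∞]
  [8, 9, 9, 0]

This is the Floyd-Warshall all-pairs shortest-path computation. For each intermediate vertex k = 0, 1, …, 3, update dist[i][j] ← min(dist[i][j], dist[i][k] + dist[k][j]). The final matrix gives, for each (i, j), the minimum total weight of any directed path from i to j (possibly empty when i = j).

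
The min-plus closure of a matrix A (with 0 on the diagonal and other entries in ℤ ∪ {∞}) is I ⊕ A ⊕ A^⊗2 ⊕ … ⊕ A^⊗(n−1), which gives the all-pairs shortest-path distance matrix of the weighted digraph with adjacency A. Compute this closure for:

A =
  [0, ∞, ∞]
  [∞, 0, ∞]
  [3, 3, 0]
Closure =
  [0, ∞, ∞]
  [∞, 0, ∞]
  [3, 3, 0]

This is the Floyd-Warshall all-pairs shortest-path computation. For each intermediate vertex k = 0, 1, …, 2, update dist[i][j] ← min(dist[i][j], dist[i][k] + dist[k][j]). The final matrix gives, for each (i, j), the minimum total weight of any directed path from i to j (possibly empty when i = j).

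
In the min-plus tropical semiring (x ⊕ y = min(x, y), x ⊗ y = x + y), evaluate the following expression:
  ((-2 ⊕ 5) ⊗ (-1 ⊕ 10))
((-2 ⊕ 5) ⊗ (-1 ⊕ 10)) = -3

Expand innermost to outermost. Recall ⊕ takes the minimum of its arguments and ⊗ takes their sum. Working out the expression ((-2 ⊕ 5) ⊗ (-1 ⊕ 10)) gives -3.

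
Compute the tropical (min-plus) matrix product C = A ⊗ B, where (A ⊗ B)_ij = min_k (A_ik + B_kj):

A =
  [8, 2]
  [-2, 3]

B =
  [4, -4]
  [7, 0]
A ⊗ B =
  [9, 2]
  [2, -6]

Apply the min-plus product entry-by-entry:
  C[0][0] = min over k of (A[0][0] + B[0][0] = 8 + 4 = 12, A[0][1] + B[1][0] = 2 + 7 = 9) = 9 (attained at k = 1)
  C[0][1] = min over k of (A[0][0] + B[0][1] = 8 + -4 = 4, A[0][1] + B[1][1] = 2 + 0 = 2) = 2 (attained at k = 1)
  C[1][0] = min over k of (A[1][0] + B[0][0] = -2 + 4 = 2, A[1][1] + B[1][0] = 3 + 7 = 10) = 2 (attained at k = 0)
  C[1][1] = min over k of (A[1][0] + B[0][1] = -2 + -4 = -6, A[1][1] + B[1][1] = 3 + 0 = 3) = -6 (attained at k = 0)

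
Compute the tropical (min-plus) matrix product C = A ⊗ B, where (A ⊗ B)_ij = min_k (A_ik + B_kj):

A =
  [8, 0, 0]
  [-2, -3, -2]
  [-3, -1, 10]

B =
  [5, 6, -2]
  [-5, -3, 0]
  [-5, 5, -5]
A ⊗ B =
  [-5, -3, -5]
  [-8, -6, -7]
  [-6, -4, -5]

Apply the min-plus product entry-by-entry:
  C[0][0] = min over k of (A[0][0] + B[0][0] = 8 + 5 = 13, A[0][1] + B[1][0] = 0 + -5 = -5, A[0][2] + B[2][0] = 0 + -5 = -5) = -5 (attained at k = 1)
  C[0][1] = min over k of (A[0][0] + B[0][1] = 8 + 6 = 14, A[0][1] + B[1][1] = 0 + -3 = -3, A[0][2] + B[2][1] = 0 + 5 = 5) = -3 (attained at k = 1)
  C[0][2] = min over k of (A[0][0] + B[0][2] = 8 + -2 = 6, A[0][1] + B[1][2] = 0 + 0 = 0, A[0][2] + B[2][2] = 0 + -5 = -5) = -5 (attained at k = 2)
  C[1][0] = min over k of (A[1][0] + B[0][0] = -2 + 5 = 3, A[1][1] + B[1][0] = -3 + -5 = -8, A[1][2] + B[2][0] = -2 + -5 = -7) = -8 (attained at k = 1)
  C[1][1] = min over k of (A[1][0] + B[0][1] = -2 + 6 = 4, A[1][1] + B[1][1] = -3 + -3 = -6, A[1][2] + B[2][1] = -2 + 5 = 3) = -6 (attained at k = 1)
  C[1][2] = min over k of (A[1][0] + B[0][2] = -2 + -2 = -4, A[1][1] + B[1][2] = -3 + 0 = -3, A[1][2] + B[2][2] = -2 + -5 = -7) = -7 (attained at k = 2)
  C[2][0] = min over k of (A[2][0] + B[0][0] = -3 + 5 = 2, A[2][1] + B[1][0] = -1 + -5 = -6, A[2][2] + B[2][0] = 10 + -5 = 5) = -6 (attained at k = 1)
  C[2][1] = min over k of (A[2][0] + B[0][1] = -3 + 6 = 3, A[2][1] + B[1][1] = -1 + -3 = -4, A[2][2] + B[2][1] = 10 + 5 = 15) = -4 (attained at k = 1)
  C[2][2] = min over k of (A[2][0] + B[0][2] = -3 + -2 = -5, A[2][1] + B[1][2] = -1 + 0 = -1, A[2][2] + B[2][2] = 10 + -5 = 5) = -5 (attained at k = 0)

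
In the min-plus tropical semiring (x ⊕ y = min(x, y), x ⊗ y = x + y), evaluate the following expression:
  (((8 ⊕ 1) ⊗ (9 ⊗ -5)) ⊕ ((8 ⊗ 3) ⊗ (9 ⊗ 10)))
(((8 ⊕ 1) ⊗ (9 ⊗ -5)) ⊕ ((8 ⊗ 3) ⊗ (9 ⊗ 10))) = 5

Expand innermost to outermost. Recall ⊕ takes the minimum of its arguments and ⊗ takes their sum. Working out the expression (((8 ⊕ 1) ⊗ (9 ⊗ -5)) ⊕ ((8 ⊗ 3) ⊗ (9 ⊗ 10))) gives 5.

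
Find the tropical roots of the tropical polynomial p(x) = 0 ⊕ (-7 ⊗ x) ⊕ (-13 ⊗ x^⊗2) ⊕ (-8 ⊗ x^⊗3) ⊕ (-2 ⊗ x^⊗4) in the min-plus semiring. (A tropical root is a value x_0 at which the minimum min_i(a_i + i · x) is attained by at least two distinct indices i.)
Roots: {-6, -5, 6, 7}

Each tropical root is a break point of the lower envelope of the lines y = a_i + i · x (there are 5 lines, with slopes 0, 1, ..., 4). Only the lines that attain the minimum somewhere contribute to roots; other lines are dominated. Here the surviving (envelope) indices are i = 4, i = 3, i = 2, i = 1, i = 0.
Intersections between consecutive envelope lines give the roots: for adjacent envelope indices i < j the intersection is x = (a_i − a_j) / (j − i). Reading off the sorted break points: {-6, -5, 6, 7}.
Verification: at each break x_0, at least two indices attain the minimum of min_i(a_i + i · x_0).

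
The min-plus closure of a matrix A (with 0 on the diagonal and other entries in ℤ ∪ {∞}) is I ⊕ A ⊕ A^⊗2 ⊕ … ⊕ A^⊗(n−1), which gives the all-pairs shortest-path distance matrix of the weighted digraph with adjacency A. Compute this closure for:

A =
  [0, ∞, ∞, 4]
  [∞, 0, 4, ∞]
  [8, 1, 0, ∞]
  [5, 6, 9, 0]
Closure =
  [0, 10, 13, 4]
  [12, 0, 4, 16]
  [8, 1, 0, 12]
  [5, 6, 9, 0]

This is the Floyd-Warshall all-pairs shortest-path computation. For each intermediate vertex k = 0, 1, …, 3, update dist[i][j] ← min(dist[i][j], dist[i][k] + dist[k][j]). The final matrix gives, for each (i, j), the minimum total weight of any directed path from i to j (possibly empty when i = j).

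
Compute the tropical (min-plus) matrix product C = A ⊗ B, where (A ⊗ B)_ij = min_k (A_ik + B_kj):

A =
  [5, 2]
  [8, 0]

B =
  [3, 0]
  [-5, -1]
A ⊗ B =
  [-3, 1]
  [-5, -1]

Apply the min-plus product entry-by-entry:
  C[0][0] = min over k of (A[0][0] + B[0][0] = 5 + 3 = 8, A[0][1] + B[1][0] = 2 + -5 = -3) = -3 (attained at k = 1)
  C[0][1] = min over k of (A[0][0] + B[0][1] = 5 + 0 = 5, A[0][1] + B[1][1] = 2 + -1 = 1) = 1 (attained at k = 1)
  C[1][0] = min over k of (A[1][0] + B[0][0] = 8 + 3 = 11, A[1][1] + B[1][0] = 0 + -5 = -5) = -5 (attained at k = 1)
  C[1][1] = min over k of (A[1][0] + B[0][1] = 8 + 0 = 8, A[1][1] + B[1][1] = 0 + -1 = -1) = -1 (attained at k = 1)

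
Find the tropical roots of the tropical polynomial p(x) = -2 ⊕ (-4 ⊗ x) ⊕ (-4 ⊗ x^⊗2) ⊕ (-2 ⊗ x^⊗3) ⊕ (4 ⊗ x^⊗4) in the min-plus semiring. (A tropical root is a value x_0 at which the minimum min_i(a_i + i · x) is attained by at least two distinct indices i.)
Roots: {-6, -2, 0, 2}

Each tropical root is a break point of the lower envelope of the lines y = a_i + i · x (there are 5 lines, with slopes 0, 1, ..., 4). Only the lines that attain the minimum somewhere contribute to roots; other lines are dominated. Here the surviving (envelope) indices are i = 4, i = 3, i = 2, i = 1, i = 0.
Intersections between consecutive envelope lines give the roots: for adjacent envelope indices i < j the intersection is x = (a_i − a_j) / (j − i). Reading off the sorted break points: {-6, -2, 0, 2}.
Verification: at each break x_0, at least two indices attain the minimum of min_i(a_i + i · x_0).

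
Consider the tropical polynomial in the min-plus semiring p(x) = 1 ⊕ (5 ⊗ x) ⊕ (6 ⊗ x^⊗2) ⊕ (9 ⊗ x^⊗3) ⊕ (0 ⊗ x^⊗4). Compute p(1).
p(1) = 1

A tropical monomial a ⊗ x^⊗i evaluates to a + i · x. Evaluating each term at x = 1:
  Term 0 contributes 1 + 0 · 1 = 1
  Term 1 contributes 5 + 1 · 1 = 6
  Term 2 contributes 6 + 2 · 1 = 8
  Term 3 contributes 9 + 3 · 1 = 12
  Term 4 contributes 0 + 4 · 1 = 4
p(1) = ⊕ of these = min[1, 6, 8, 12, 4] = 1.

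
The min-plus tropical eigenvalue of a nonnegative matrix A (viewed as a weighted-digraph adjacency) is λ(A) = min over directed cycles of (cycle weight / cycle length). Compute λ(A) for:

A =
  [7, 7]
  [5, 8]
λ(A) = 6

Enumerate directed cycles and compute their means (weight / length). Sample:
  cycle 0 → 0: weight = 7, length = 1, mean = 7/1 ≈ 7.000
  cycle 1 → 1: weight = 8, length = 1, mean = 8/1 ≈ 8.000
  cycle 0 → 1 → 0: weight = 12, length = 2, mean = 12/2 ≈ 6.000
  cycle 1 → 0 → 1: weight = 12, length = 2, mean = 12/2 ≈ 6.000
Minimum mean = 6.000, attained e.g. along the cycle 0 → 1 → 0 with weight 12 and length 2. So λ(A) = 12/2 = 6.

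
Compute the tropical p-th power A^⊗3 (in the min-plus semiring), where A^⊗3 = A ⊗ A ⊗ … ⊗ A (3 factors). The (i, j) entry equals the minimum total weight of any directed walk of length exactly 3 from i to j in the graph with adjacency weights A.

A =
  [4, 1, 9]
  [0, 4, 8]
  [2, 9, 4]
A^⊗3 =
  [5, 2, 10]
  [1, 5, 9]
  [3, 7, 11]

Each entry (A^⊗3)_ij equals the minimum over all length-3 walks i = v_0 → v_1 → … → v_3 = j of Σ_t A[v_t][v_{t+1}]. For example, for (i, j) = (0, 2) we minimise over 9 possible intermediate vertex sequences; the minimum is 10, attained along the walk 0 → 1 → 0 → 2.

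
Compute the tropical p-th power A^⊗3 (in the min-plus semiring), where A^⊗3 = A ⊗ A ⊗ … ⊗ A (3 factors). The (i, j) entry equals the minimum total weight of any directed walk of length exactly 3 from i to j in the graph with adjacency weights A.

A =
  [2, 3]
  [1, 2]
A^⊗3 =
  [6, 7]
  [5, 6]

Each entry (A^⊗3)_ij equals the minimum over all length-3 walks i = v_0 → v_1 → … → v_3 = j of Σ_t A[v_t][v_{t+1}]. For example, for (i, j) = (0, 1) we minimise over 4 possible intermediate vertex sequences; the minimum is 7, attained along the walk 0 → 0 → 0 → 1.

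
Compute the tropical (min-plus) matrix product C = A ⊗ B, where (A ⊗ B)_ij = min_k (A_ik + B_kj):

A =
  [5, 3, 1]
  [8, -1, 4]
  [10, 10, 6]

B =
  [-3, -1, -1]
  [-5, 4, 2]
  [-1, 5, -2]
A ⊗ B =
  [-2, 4, -1]
  [-6, 3, 1]
  [5, 9, 4]

Apply the min-plus product entry-by-entry:
  C[0][0] = min over k of (A[0][0] + B[0][0] = 5 + -3 = 2, A[0][1] + B[1][0] = 3 + -5 = -2, A[0][2] + B[2][0] = 1 + -1 = 0) = -2 (attained at k = 1)
  C[0][1] = min over k of (A[0][0] + B[0][1] = 5 + -1 = 4, A[0][1] + B[1][1] = 3 + 4 = 7, A[0][2] + B[2][1] = 1 + 5 = 6) = 4 (attained at k = 0)
  C[0][2] = min over k of (A[0][0] + B[0][2] = 5 + -1 = 4, A[0][1] + B[1][2] = 3 + 2 = 5, A[0][2] + B[2][2] = 1 + -2 = -1) = -1 (attained at k = 2)
  C[1][0] = min over k of (A[1][0] + B[0][0] = 8 + -3 = 5, A[1][1] + B[1][0] = -1 + -5 = -6, A[1][2] + B[2][0] = 4 + -1 = 3) = -6 (attained at k = 1)
  C[1][1] = min over k of (A[1][0] + B[0][1] = 8 + -1 = 7, A[1][1] + B[1][1] = -1 + 4 = 3, A[1][2] + B[2][1] = 4 + 5 = 9) = 3 (attained at k = 1)
  C[1][2] = min over k of (A[1][0] + B[0][2] = 8 + -1 = 7, A[1][1] + B[1][2] = -1 + 2 = 1, A[1][2] + B[2][2] = 4 + -2 = 2) = 1 (attained at k = 1)
  C[2][0] = min over k of (A[2][0] + B[0][0] = 10 + -3 = 7, A[2][1] + B[1][0] = 10 + -5 = 5, A[2][2] + B[2][0] = 6 + -1 = 5) = 5 (attained at k = 1)
  C[2][1] = min over k of (A[2][0] + B[0][1] = 10 + -1 = 9, A[2][1] + B[1][1] = 10 + 4 = 14, A[2][2] + B[2][1] = 6 + 5 = 11) = 9 (attained at k = 0)
  C[2][2] = min over k of (A[2][0] + B[0][2] = 10 + -1 = 9, A[2][1] + B[1][2] = 10 + 2 = 12, A[2][2] + B[2][2] = 6 + -2 = 4) = 4 (attained at k = 2)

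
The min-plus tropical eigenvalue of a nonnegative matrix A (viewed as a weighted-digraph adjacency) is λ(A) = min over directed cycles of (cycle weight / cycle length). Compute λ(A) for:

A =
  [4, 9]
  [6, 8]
λ(A) = 4

Enumerate directed cycles and compute their means (weight / length). Sample:
  cycle 0 → 0: weight = 4, length = 1, mean = 4/1 ≈ 4.000
  cycle 1 → 1: weight = 8, length = 1, mean = 8/1 ≈ 8.000
  cycle 0 → 1 → 0: weight = 15, length = 2, mean = 15/2 ≈ 7.500
  cycle 1 → 0 → 1: weight = 15, length = 2, mean = 15/2 ≈ 7.500
Minimum mean = 4.000, attained e.g. along the cycle 0 → 0 with weight 4 and length 1. So λ(A) = 4/1 = 4.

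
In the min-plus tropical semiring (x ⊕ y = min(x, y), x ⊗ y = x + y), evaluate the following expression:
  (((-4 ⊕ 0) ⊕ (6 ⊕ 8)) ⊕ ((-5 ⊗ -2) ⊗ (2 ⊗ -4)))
(((-4 ⊕ 0) ⊕ (6 ⊕ 8)) ⊕ ((-5 ⊗ -2) ⊗ (2 ⊗ -4))) = -9

Expand innermost to outermost. Recall ⊕ takes the minimum of its arguments and ⊗ takes their sum. Working out the expression (((-4 ⊕ 0) ⊕ (6 ⊕ 8)) ⊕ ((-5 ⊗ -2) ⊗ (2 ⊗ -4))) gives -9.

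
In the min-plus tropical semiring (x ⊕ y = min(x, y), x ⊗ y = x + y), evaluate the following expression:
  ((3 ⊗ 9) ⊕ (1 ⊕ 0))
((3 ⊗ 9) ⊕ (1 ⊕ 0)) = 0

Expand innermost to outermost. Recall ⊕ takes the minimum of its arguments and ⊗ takes their sum. Working out the expression ((3 ⊗ 9) ⊕ (1 ⊕ 0)) gives 0.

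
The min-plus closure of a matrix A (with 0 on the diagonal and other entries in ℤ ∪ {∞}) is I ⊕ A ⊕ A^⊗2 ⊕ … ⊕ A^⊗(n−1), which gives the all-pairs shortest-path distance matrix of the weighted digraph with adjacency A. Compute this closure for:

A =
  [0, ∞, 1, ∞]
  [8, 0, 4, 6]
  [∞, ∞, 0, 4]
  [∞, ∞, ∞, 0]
Closure =
  [0, ∞, 1, 5]
  [8, 0, 4, 6]
  [∞, ∞, 0, 4]
  [∞, ∞, ∞, 0]

This is the Floyd-Warshall all-pairs shortest-path computation. For each intermediate vertex k = 0, 1, …, 3, update dist[i][j] ← min(dist[i][j], dist[i][k] + dist[k][j]). The final matrix gives, for each (i, j), the minimum total weight of any directed path from i to j (possibly empty when i = j).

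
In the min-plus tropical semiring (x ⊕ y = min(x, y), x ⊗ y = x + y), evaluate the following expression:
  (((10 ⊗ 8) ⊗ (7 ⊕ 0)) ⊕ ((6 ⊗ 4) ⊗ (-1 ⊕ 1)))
(((10 ⊗ 8) ⊗ (7 ⊕ 0)) ⊕ ((6 ⊗ 4) ⊗ (-1 ⊕ 1))) = 9

Expand innermost to outermost. Recall ⊕ takes the minimum of its arguments and ⊗ takes their sum. Working out the expression (((10 ⊗ 8) ⊗ (7 ⊕ 0)) ⊕ ((6 ⊗ 4) ⊗ (-1 ⊕ 1))) gives 9.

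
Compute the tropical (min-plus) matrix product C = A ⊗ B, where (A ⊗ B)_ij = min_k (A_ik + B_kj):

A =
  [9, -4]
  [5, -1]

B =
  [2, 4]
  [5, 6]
A ⊗ B =
  [1, 2]
  [4, 5]

Apply the min-plus product entry-by-entry:
  C[0][0] = min over k of (A[0][0] + B[0][0] = 9 + 2 = 11, A[0][1] + B[1][0] = -4 + 5 = 1) = 1 (attained at k = 1)
  C[0][1] = min over k of (A[0][0] + B[0][1] = 9 + 4 = 13, A[0][1] + B[1][1] = -4 + 6 = 2) = 2 (attained at k = 1)
  C[1][0] = min over k of (A[1][0] + B[0][0] = 5 + 2 = 7, A[1][1] + B[1][0] = -1 + 5 = 4) = 4 (attained at k = 1)
  C[1][1] = min over k of (A[1][0] + B[0][1] = 5 + 4 = 9, A[1][1] + B[1][1] = -1 + 6 = 5) = 5 (attained at k = 1)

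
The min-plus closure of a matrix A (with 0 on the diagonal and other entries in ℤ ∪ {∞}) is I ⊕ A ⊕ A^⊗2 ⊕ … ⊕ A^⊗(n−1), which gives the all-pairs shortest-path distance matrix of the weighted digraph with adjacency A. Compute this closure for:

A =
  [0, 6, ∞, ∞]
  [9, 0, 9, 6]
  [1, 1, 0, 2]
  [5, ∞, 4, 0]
Closure =
  [0, 6, 15, 12]
  [9, 0, 9, 6]
  [1, 1, 0, 2]
  [5, 5, 4, 0]

This is the Floyd-Warshall all-pairs shortest-path computation. For each intermediate vertex k = 0, 1, …, 3, update dist[i][j] ← min(dist[i][j], dist[i][k] + dist[k][j]). The final matrix gives, for each (i, j), the minimum total weight of any directed path from i to j (possibly empty when i = j).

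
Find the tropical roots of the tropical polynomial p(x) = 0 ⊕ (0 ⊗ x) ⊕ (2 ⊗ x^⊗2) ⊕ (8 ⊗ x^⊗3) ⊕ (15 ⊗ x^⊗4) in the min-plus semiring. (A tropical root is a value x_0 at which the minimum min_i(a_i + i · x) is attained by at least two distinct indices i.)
Roots: {-7, -6, -2, 0}

Each tropical root is a break point of the lower envelope of the lines y = a_i + i · x (there are 5 lines, with slopes 0, 1, ..., 4). Only the lines that attain the minimum somewhere contribute to roots; other lines are dominated. Here the surviving (envelope) indices are i = 4, i = 3, i = 2, i = 1, i = 0.
Intersections between consecutive envelope lines give the roots: for adjacent envelope indices i < j the intersection is x = (a_i − a_j) / (j − i). Reading off the sorted break points: {-7, -6, -2, 0}.
Verification: at each break x_0, at least two indices attain the minimum of min_i(a_i + i · x_0).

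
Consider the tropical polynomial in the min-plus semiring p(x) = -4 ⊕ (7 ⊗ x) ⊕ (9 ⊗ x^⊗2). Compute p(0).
p(0) = -4

A tropical monomial a ⊗ x^⊗i evaluates to a + i · x. Evaluating each term at x = 0:
  Term 0 contributes -4 + 0 · 0 = -4
  Term 1 contributes 7 + 1 · 0 = 7
  Term 2 contributes 9 + 2 · 0 = 9
p(0) = ⊕ of these = min[-4, 7, 9] = -4.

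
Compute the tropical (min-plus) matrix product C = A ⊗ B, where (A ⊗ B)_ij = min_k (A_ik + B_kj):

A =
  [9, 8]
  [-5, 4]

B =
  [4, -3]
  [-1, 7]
A ⊗ B =
  [7, 6]
  [-1, -8]

Apply the min-plus product entry-by-entry:
  C[0][0] = min over k of (A[0][0] + B[0][0] = 9 + 4 = 13, A[0][1] + B[1][0] = 8 + -1 = 7) = 7 (attained at k = 1)
  C[0][1] = min over k of (A[0][0] + B[0][1] = 9 + -3 = 6, A[0][1] + B[1][1] = 8 + 7 = 15) = 6 (attained at k = 0)
  C[1][0] = min over k of (A[1][0] + B[0][0] = -5 + 4 = -1, A[1][1] + B[1][0] = 4 + -1 = 3) = -1 (attained at k = 0)
  C[1][1] = min over k of (A[1][0] + B[0][1] = -5 + -3 = -8, A[1][1] + B[1][1] = 4 + 7 = 11) = -8 (attained at k = 0)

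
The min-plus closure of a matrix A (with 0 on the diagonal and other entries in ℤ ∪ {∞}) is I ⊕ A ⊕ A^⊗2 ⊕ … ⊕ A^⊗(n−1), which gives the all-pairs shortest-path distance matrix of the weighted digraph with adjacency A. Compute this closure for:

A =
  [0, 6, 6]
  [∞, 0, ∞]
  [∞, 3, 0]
Closure =
  [0, 6, 6]
  [∞, 0, ∞]
  [∞, 3, 0]

This is the Floyd-Warshall all-pairs shortest-path computation. For each intermediate vertex k = 0, 1, …, 2, update dist[i][j] ← min(dist[i][j], dist[i][k] + dist[k][j]). The final matrix gives, for each (i, j), the minimum total weight of any directed path from i to j (possibly empty when i = j).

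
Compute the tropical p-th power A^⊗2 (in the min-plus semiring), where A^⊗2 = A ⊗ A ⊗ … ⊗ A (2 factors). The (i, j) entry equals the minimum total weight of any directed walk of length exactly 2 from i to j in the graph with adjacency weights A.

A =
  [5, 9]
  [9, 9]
A^⊗2 =
  [10, 14]
  [14, 18]

Each entry (A^⊗2)_ij equals the minimum over all length-2 walks i = v_0 → v_1 → … → v_2 = j of Σ_t A[v_t][v_{t+1}]. For example, for (i, j) = (0, 1) we minimise over 2 possible intermediate vertex sequences; the minimum is 14, attained along the walk 0 → 0 → 1.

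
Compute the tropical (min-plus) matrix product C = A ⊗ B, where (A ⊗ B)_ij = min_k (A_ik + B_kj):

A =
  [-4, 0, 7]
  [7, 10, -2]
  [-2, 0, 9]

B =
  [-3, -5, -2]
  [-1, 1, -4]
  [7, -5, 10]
A ⊗ B =
  [-7, -9, -6]
  [4, -7, 5]
  [-5, -7, -4]

Apply the min-plus product entry-by-entry:
  C[0][0] = min over k of (A[0][0] + B[0][0] = -4 + -3 = -7, A[0][1] + B[1][0] = 0 + -1 = -1, A[0][2] + B[2][0] = 7 + 7 = 14) = -7 (attained at k = 0)
  C[0][1] = min over k of (A[0][0] + B[0][1] = -4 + -5 = -9, A[0][1] + B[1][1] = 0 + 1 = 1, A[0][2] + B[2][1] = 7 + -5 = 2) = -9 (attained at k = 0)
  C[0][2] = min over k of (A[0][0] + B[0][2] = -4 + -2 = -6, A[0][1] + B[1][2] = 0 + -4 = -4, A[0][2] + B[2][2] = 7 + 10 = 17) = -6 (attained at k = 0)
  C[1][0] = min over k of (A[1][0] + B[0][0] = 7 + -3 = 4, A[1][1] + B[1][0] = 10 + -1 = 9, A[1][2] + B[2][0] = -2 + 7 = 5) = 4 (attained at k = 0)
  C[1][1] = min over k of (A[1][0] + B[0][1] = 7 + -5 = 2, A[1][1] + B[1][1] = 10 + 1 = 11, A[1][2] + B[2][1] = -2 + -5 = -7) = -7 (attained at k = 2)
  C[1][2] = min over k of (A[1][0] + B[0][2] = 7 + -2 = 5, A[1][1] + B[1][2] = 10 + -4 = 6, A[1][2] + B[2][2] = -2 + 10 = 8) = 5 (attained at k = 0)
  C[2][0] = min over k of (A[2][0] + B[0][0] = -2 + -3 = -5, A[2][1] + B[1][0] = 0 + -1 = -1, A[2][2] + B[2][0] = 9 + 7 = 16) = -5 (attained at k = 0)
  C[2][1] = min over k of (A[2][0] + B[0][1] = -2 + -5 = -7, A[2][1] + B[1][1] = 0 + 1 = 1, A[2][2] + B[2][1] = 9 + -5 = 4) = -7 (attained at k = 0)
  C[2][2] = min over k of (A[2][0] + B[0][2] = -2 + -2 = -4, A[2][1] + B[1][2] = 0 + -4 = -4, A[2][2] + B[2][2] = 9 + 10 = 19) = -4 (attained at k = 0)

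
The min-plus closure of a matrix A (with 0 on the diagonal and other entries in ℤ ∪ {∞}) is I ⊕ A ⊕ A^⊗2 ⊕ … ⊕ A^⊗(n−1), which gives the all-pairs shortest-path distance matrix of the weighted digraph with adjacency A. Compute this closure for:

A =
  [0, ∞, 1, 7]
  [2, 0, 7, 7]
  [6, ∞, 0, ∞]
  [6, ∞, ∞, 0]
Closure =
  [0, ∞, 1, 7]
  [2, 0, 3, 7]
  [6, ∞, 0, 13]
  [6, ∞, 7, 0]

This is the Floyd-Warshall all-pairs shortest-path computation. For each intermediate vertex k = 0, 1, …, 3, update dist[i][j] ← min(dist[i][j], dist[i][k] + dist[k][j]). The final matrix gives, for each (i, j), the minimum total weight of any directed path from i to j (possibly empty when i = j).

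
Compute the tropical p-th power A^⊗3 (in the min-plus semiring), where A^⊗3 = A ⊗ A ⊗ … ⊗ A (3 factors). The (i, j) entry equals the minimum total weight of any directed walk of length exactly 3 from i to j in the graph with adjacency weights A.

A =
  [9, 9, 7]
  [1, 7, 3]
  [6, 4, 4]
A^⊗3 =
  [12, 15, 14]
  [8, 11, 10]
  [9, 11, 11]

Each entry (A^⊗3)_ij equals the minimum over all length-3 walks i = v_0 → v_1 → … → v_3 = j of Σ_t A[v_t][v_{t+1}]. For example, for (i, j) = (0, 2) we minimise over 9 possible intermediate vertex sequences; the minimum is 14, attained along the walk 0 → 2 → 1 → 2.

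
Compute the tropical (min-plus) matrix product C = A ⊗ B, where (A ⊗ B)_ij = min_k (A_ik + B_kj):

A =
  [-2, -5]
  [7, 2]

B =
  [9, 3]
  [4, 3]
A ⊗ B =
  [-1, -2]
  [6, 5]

Apply the min-plus product entry-by-entry:
  C[0][0] = min over k of (A[0][0] + B[0][0] = -2 + 9 = 7, A[0][1] + B[1][0] = -5 + 4 = -1) = -1 (attained at k = 1)
  C[0][1] = min over k of (A[0][0] + B[0][1] = -2 + 3 = 1, A[0][1] + B[1][1] = -5 + 3 = -2) = -2 (attained at k = 1)
  C[1][0] = min over k of (A[1][0] + B[0][0] = 7 + 9 = 16, A[1][1] + B[1][0] = 2 + 4 = 6) = 6 (attained at k = 1)
  C[1][1] = min over k of (A[1][0] + B[0][1] = 7 + 3 = 10, A[1][1] + B[1][1] = 2 + 3 = 5) = 5 (attained at k = 1)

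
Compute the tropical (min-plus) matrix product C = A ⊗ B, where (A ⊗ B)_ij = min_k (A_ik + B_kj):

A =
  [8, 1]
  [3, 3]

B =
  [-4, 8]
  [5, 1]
A ⊗ B =
  [4, 2]
  [-1, 4]

Apply the min-plus product entry-by-entry:
  C[0][0] = min over k of (A[0][0] + B[0][0] = 8 + -4 = 4, A[0][1] + B[1][0] = 1 + 5 = 6) = 4 (attained at k = 0)
  C[0][1] = min over k of (A[0][0] + B[0][1] = 8 + 8 = 16, A[0][1] + B[1][1] = 1 + 1 = 2) = 2 (attained at k = 1)
  C[1][0] = min over k of (A[1][0] + B[0][0] = 3 + -4 = -1, A[1][1] + B[1][0] = 3 + 5 = 8) = -1 (attained at k = 0)
  C[1][1] = min over k of (A[1][0] + B[0][1] = 3 + 8 = 11, A[1][1] + B[1][1] = 3 + 1 = 4) = 4 (attained at k = 1)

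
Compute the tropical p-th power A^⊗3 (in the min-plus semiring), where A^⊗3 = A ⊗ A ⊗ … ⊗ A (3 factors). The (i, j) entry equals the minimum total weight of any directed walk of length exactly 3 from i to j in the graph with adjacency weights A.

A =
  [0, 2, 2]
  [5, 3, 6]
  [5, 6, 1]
A^⊗3 =
  [0, 2, 2]
  [5, 7, 7]
  [5, 7, 3]

Each entry (A^⊗3)_ij equals the minimum over all length-3 walks i = v_0 → v_1 → … → v_3 = j of Σ_t A[v_t][v_{t+1}]. For example, for (i, j) = (0, 2) we minimise over 9 possible intermediate vertex sequences; the minimum is 2, attained along the walk 0 → 0 → 0 → 2.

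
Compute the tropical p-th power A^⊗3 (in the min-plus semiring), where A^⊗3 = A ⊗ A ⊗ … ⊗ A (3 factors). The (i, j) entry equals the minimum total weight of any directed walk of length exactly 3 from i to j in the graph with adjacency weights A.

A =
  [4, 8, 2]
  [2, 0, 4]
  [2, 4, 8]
A^⊗3 =
  [8, 6, 6]
  [2, 0, 4]
  [6, 4, 8]

Each entry (A^⊗3)_ij equals the minimum over all length-3 walks i = v_0 → v_1 → … → v_3 = j of Σ_t A[v_t][v_{t+1}]. For example, for (i, j) = (0, 2) we minimise over 9 possible intermediate vertex sequences; the minimum is 6, attained along the walk 0 → 2 → 0 → 2.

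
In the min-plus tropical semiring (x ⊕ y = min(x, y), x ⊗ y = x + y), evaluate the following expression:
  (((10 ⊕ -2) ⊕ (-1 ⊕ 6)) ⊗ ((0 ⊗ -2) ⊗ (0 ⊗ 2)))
(((10 ⊕ -2) ⊕ (-1 ⊕ 6)) ⊗ ((0 ⊗ -2) ⊗ (0 ⊗ 2))) = -2

Expand innermost to outermost. Recall ⊕ takes the minimum of its arguments and ⊗ takes their sum. Working out the expression (((10 ⊕ -2) ⊕ (-1 ⊕ 6)) ⊗ ((0 ⊗ -2) ⊗ (0 ⊗ 2))) gives -2.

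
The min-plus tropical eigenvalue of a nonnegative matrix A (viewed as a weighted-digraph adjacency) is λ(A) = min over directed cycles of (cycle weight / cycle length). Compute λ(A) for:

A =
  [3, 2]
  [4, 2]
λ(A) = 2

Enumerate directed cycles and compute their means (weight / length). Sample:
  cycle 0 → 0: weight = 3, length = 1, mean = 3/1 ≈ 3.000
  cycle 1 → 1: weight = 2, length = 1, mean = 2/1 ≈ 2.000
  cycle 0 → 1 → 0: weight = 6, length = 2, mean = 6/2 ≈ 3.000
  cycle 1 → 0 → 1: weight = 6, length = 2, mean = 6/2 ≈ 3.000
Minimum mean = 2.000, attained e.g. along the cycle 1 → 1 with weight 2 and length 1. So λ(A) = 2/1 = 2.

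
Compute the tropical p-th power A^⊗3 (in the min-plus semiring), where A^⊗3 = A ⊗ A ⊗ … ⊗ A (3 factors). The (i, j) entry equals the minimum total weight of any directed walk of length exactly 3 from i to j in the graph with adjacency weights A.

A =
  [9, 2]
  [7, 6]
A^⊗3 =
  [15, 11]
  [16, 15]

Each entry (A^⊗3)_ij equals the minimum over all length-3 walks i = v_0 → v_1 → … → v_3 = j of Σ_t A[v_t][v_{t+1}]. For example, for (i, j) = (0, 1) we minimise over 4 possible intermediate vertex sequences; the minimum is 11, attained along the walk 0 → 1 → 0 → 1.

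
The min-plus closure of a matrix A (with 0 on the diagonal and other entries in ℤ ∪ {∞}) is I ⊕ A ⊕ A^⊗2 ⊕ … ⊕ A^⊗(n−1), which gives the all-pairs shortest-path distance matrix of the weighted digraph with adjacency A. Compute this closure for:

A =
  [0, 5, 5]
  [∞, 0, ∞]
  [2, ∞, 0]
Closure =
  [0, 5, 5]
  [∞, 0, ∞]
  [2, 7, 0]

This is the Floyd-Warshall all-pairs shortest-path computation. For each intermediate vertex k = 0, 1, …, 2, update dist[i][j] ← min(dist[i][j], dist[i][k] + dist[k][j]). The final matrix gives, for each (i, j), the minimum total weight of any directed path from i to j (possibly empty when i = j).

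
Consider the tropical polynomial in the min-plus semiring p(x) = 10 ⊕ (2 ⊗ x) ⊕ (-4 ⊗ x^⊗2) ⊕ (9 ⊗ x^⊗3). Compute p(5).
p(5) = 6

A tropical monomial a ⊗ x^⊗i evaluates to a + i · x. Evaluating each term at x = 5:
  Term 0 contributes 10 + 0 · 5 = 10
  Term 1 contributes 2 + 1 · 5 = 7
  Term 2 contributes -4 + 2 · 5 = 6
  Term 3 contributes 9 + 3 · 5 = 24
p(5) = ⊕ of these = min[10, 7, 6, 24] = 6.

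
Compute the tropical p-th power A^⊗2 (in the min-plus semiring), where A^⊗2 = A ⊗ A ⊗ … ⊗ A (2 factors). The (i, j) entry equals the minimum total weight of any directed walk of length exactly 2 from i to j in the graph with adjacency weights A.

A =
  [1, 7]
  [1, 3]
A^⊗2 =
  [2, 8]
  [2, 6]

Each entry (A^⊗2)_ij equals the minimum over all length-2 walks i = v_0 → v_1 → … → v_2 = j of Σ_t A[v_t][v_{t+1}]. For example, for (i, j) = (0, 1) we minimise over 2 possible intermediate vertex sequences; the minimum is 8, attained along the walk 0 → 0 → 1.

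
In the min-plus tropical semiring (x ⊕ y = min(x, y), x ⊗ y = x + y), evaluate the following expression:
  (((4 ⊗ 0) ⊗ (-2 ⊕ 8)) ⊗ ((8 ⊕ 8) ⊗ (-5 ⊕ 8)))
(((4 ⊗ 0) ⊗ (-2 ⊕ 8)) ⊗ ((8 ⊕ 8) ⊗ (-5 ⊕ 8))) = 5

Expand innermost to outermost. Recall ⊕ takes the minimum of its arguments and ⊗ takes their sum. Working out the expression (((4 ⊗ 0) ⊗ (-2 ⊕ 8)) ⊗ ((8 ⊕ 8) ⊗ (-5 ⊕ 8))) gives 5.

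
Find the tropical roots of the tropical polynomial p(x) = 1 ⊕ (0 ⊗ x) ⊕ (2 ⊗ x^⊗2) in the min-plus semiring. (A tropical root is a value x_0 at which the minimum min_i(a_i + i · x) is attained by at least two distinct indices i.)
Roots: {-2, 1}

Each tropical root is a break point of the lower envelope of the lines y = a_i + i · x (there are 3 lines, with slopes 0, 1, ..., 2). Only the lines that attain the minimum somewhere contribute to roots; other lines are dominated. Here the surviving (envelope) indices are i = 2, i = 1, i = 0.
Intersections between consecutive envelope lines give the roots: for adjacent envelope indices i < j the intersection is x = (a_i − a_j) / (j − i). Reading off the sorted break points: {-2, 1}.
Verification: at each break x_0, at least two indices attain the minimum of min_i(a_i + i · x_0).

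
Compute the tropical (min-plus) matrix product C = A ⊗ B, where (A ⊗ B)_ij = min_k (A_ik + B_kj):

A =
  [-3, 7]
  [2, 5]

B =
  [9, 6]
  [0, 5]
A ⊗ B =
  [6, 3]
  [5, 8]

Apply the min-plus product entry-by-entry:
  C[0][0] = min over k of (A[0][0] + B[0][0] = -3 + 9 = 6, A[0][1] + B[1][0] = 7 + 0 = 7) = 6 (attained at k = 0)
  C[0][1] = min over k of (A[0][0] + B[0][1] = -3 + 6 = 3, A[0][1] + B[1][1] = 7 + 5 = 12) = 3 (attained at k = 0)
  C[1][0] = min over k of (A[1][0] + B[0][0] = 2 + 9 = 11, A[1][1] + B[1][0] = 5 + 0 = 5) = 5 (attained at k = 1)
  C[1][1] = min over k of (A[1][0] + B[0][1] = 2 + 6 = 8, A[1][1] + B[1][1] = 5 + 5 = 10) = 8 (attained at k = 0)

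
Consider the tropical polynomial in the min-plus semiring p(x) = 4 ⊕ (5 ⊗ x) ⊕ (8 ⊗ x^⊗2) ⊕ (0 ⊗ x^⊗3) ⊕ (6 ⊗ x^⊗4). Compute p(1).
p(1) = 3

A tropical monomial a ⊗ x^⊗i evaluates to a + i · x. Evaluating each term at x = 1:
  Term 0 contributes 4 + 0 · 1 = 4
  Term 1 contributes 5 + 1 · 1 = 6
  Term 2 contributes 8 + 2 · 1 = 10
  Term 3 contributes 0 + 3 · 1 = 3
  Term 4 contributes 6 + 4 · 1 = 10
p(1) = ⊕ of these = min[4, 6, 10, 3, 10] = 3.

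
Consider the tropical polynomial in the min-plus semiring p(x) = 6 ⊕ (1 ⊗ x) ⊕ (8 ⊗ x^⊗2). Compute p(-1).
p(-1) = 0

A tropical monomial a ⊗ x^⊗i evaluates to a + i · x. Evaluating each term at x = -1:
  Term 0 contributes 6 + 0 · -1 = 6
  Term 1 contributes 1 + 1 · -1 = 0
  Term 2 contributes 8 + 2 · -1 = 6
p(-1) = ⊕ of these = min[6, 0, 6] = 0.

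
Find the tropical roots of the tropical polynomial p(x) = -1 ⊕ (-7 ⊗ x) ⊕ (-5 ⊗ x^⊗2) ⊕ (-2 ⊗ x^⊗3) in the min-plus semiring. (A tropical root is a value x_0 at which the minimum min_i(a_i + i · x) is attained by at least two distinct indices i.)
Roots: {-3, -2, 6}

Each tropical root is a break point of the lower envelope of the lines y = a_i + i · x (there are 4 lines, with slopes 0, 1, ..., 3). Only the lines that attain the minimum somewhere contribute to roots; other lines are dominated. Here the surviving (envelope) indices are i = 3, i = 2, i = 1, i = 0.
Intersections between consecutive envelope lines give the roots: for adjacent envelope indices i < j the intersection is x = (a_i − a_j) / (j − i). Reading off the sorted break points: {-3, -2, 6}.
Verification: at each break x_0, at least two indices attain the minimum of min_i(a_i + i · x_0).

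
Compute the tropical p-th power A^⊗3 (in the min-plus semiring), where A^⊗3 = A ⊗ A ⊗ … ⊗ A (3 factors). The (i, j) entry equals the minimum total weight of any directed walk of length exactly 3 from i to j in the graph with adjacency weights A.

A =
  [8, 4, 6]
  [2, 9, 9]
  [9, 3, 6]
A^⊗3 =
  [11, 10, 12]
  [8, 11, 14]
  [11, 9, 11]

Each entry (A^⊗3)_ij equals the minimum over all length-3 walks i = v_0 → v_1 → … → v_3 = j of Σ_t A[v_t][v_{t+1}]. For example, for (i, j) = (0, 2) we minimise over 9 possible intermediate vertex sequences; the minimum is 12, attained along the walk 0 → 1 → 0 → 2.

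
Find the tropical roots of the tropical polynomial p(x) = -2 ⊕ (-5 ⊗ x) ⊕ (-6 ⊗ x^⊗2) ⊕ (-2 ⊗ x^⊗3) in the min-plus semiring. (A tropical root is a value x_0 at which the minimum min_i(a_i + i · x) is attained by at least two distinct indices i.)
Roots: {-4, 1, 3}

Each tropical root is a break point of the lower envelope of the lines y = a_i + i · x (there are 4 lines, with slopes 0, 1, ..., 3). Only the lines that attain the minimum somewhere contribute to roots; other lines are dominated. Here the surviving (envelope) indices are i = 3, i = 2, i = 1, i = 0.
Intersections between consecutive envelope lines give the roots: for adjacent envelope indices i < j the intersection is x = (a_i − a_j) / (j − i). Reading off the sorted break points: {-4, 1, 3}.
Verification: at each break x_0, at least two indices attain the minimum of min_i(a_i + i · x_0).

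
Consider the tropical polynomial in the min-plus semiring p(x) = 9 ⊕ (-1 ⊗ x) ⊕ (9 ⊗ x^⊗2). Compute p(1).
p(1) = 0

A tropical monomial a ⊗ x^⊗i evaluates to a + i · x. Evaluating each term at x = 1:
  Term 0 contributes 9 + 0 · 1 = 9
  Term 1 contributes -1 + 1 · 1 = 0
  Term 2 contributes 9 + 2 · 1 = 11
p(1) = ⊕ of these = min[9, 0, 11] = 0.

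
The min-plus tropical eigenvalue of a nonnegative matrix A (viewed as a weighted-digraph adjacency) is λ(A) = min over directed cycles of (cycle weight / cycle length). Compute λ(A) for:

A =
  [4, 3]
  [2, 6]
λ(A) = 5/2

Enumerate directed cycles and compute their means (weight / length). Sample:
  cycle 0 → 0: weight = 4, length = 1, mean = 4/1 ≈ 4.000
  cycle 1 → 1: weight = 6, length = 1, mean = 6/1 ≈ 6.000
  cycle 0 → 1 → 0: weight = 5, length = 2, mean = 5/2 ≈ 2.500
  cycle 1 → 0 → 1: weight = 5, length = 2, mean = 5/2 ≈ 2.500
Minimum mean = 2.500, attained e.g. along the cycle 0 → 1 → 0 with weight 5 and length 2. So λ(A) = 5/2 = 5/2.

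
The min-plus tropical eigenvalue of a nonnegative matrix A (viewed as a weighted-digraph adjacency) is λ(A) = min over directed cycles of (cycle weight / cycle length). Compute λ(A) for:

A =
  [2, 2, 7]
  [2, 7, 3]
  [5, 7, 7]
λ(A) = 2

Enumerate directed cycles and compute their means (weight / length). Sample:
  cycle 0 → 0: weight = 2, length = 1, mean = 2/1 ≈ 2.000
  cycle 1 → 1: weight = 7, length = 1, mean = 7/1 ≈ 7.000
  cycle 2 → 2: weight = 7, length = 1, mean = 7/1 ≈ 7.000
  cycle 0 → 1 → 0: weight = 4, length = 2, mean = 4/2 ≈ 2.000
  cycle 0 → 2 → 0: weight = 12, length = 2, mean = 12/2 ≈ 6.000
  cycle 1 → 0 → 1: weight = 4, length = 2, mean = 4/2 ≈ 2.000
Minimum mean = 2.000, attained e.g. along the cycle 0 → 0 with weight 2 and length 1. So λ(A) = 2/1 = 2.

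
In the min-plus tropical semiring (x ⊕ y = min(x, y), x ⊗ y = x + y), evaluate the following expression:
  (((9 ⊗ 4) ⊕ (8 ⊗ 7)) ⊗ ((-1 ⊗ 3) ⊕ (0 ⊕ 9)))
(((9 ⊗ 4) ⊕ (8 ⊗ 7)) ⊗ ((-1 ⊗ 3) ⊕ (0 ⊕ 9))) = 13

Expand innermost to outermost. Recall ⊕ takes the minimum of its arguments and ⊗ takes their sum. Working out the expression (((9 ⊗ 4) ⊕ (8 ⊗ 7)) ⊗ ((-1 ⊗ 3) ⊕ (0 ⊕ 9))) gives 13.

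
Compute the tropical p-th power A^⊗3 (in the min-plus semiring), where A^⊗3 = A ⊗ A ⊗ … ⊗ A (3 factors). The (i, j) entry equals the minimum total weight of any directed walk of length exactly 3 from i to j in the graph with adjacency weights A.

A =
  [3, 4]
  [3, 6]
A^⊗3 =
  [9, 10]
  [9, 10]

Each entry (A^⊗3)_ij equals the minimum over all length-3 walks i = v_0 → v_1 → … → v_3 = j of Σ_t A[v_t][v_{t+1}]. For example, for (i, j) = (0, 1) we minimise over 4 possible intermediate vertex sequences; the minimum is 10, attained along the walk 0 → 0 → 0 → 1.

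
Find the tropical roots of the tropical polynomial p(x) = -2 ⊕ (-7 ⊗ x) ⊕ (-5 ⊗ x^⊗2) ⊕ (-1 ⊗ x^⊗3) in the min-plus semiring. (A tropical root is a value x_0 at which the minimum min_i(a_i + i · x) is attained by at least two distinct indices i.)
Roots: {-4, -2, 5}

Each tropical root is a break point of the lower envelope of the lines y = a_i + i · x (there are 4 lines, with slopes 0, 1, ..., 3). Only the lines that attain the minimum somewhere contribute to roots; other lines are dominated. Here the surviving (envelope) indices are i = 3, i = 2, i = 1, i = 0.
Intersections between consecutive envelope lines give the roots: for adjacent envelope indices i < j the intersection is x = (a_i − a_j) / (j − i). Reading off the sorted break points: {-4, -2, 5}.
Verification: at each break x_0, at least two indices attain the minimum of min_i(a_i + i · x_0).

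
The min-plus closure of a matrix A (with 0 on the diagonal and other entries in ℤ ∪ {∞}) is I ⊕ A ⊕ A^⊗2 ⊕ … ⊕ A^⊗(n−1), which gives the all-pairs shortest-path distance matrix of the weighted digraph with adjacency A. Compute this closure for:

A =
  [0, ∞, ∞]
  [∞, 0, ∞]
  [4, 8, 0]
Closure =
  [0, ∞, ∞]
  [∞, 0, ∞]
  [4, 8, 0]

This is the Floyd-Warshall all-pairs shortest-path computation. For each intermediate vertex k = 0, 1, …, 2, update dist[i][j] ← min(dist[i][j], dist[i][k] + dist[k][j]). The final matrix gives, for each (i, j), the minimum total weight of any directed path from i to j (possibly empty when i = j).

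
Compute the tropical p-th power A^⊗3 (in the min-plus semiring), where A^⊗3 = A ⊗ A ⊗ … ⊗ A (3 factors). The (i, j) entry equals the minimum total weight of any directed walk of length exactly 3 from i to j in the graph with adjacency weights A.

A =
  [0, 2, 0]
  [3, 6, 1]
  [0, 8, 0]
A^⊗3 =
  [0, 2, 0]
  [1, 3, 1]
  [0, 2, 0]

Each entry (A^⊗3)_ij equals the minimum over all length-3 walks i = v_0 → v_1 → … → v_3 = j of Σ_t A[v_t][v_{t+1}]. For example, for (i, j) = (0, 2) we minimise over 9 possible intermediate vertex sequences; the minimum is 0, attained along the walk 0 → 0 → 0 → 2.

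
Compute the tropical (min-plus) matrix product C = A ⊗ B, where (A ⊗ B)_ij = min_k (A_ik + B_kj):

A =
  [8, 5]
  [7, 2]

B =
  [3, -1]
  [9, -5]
A ⊗ B =
  [11, 0]
  [10, -3]

Apply the min-plus product entry-by-entry:
  C[0][0] = min over k of (A[0][0] + B[0][0] = 8 + 3 = 11, A[0][1] + B[1][0] = 5 + 9 = 14) = 11 (attained at k = 0)
  C[0][1] = min over k of (A[0][0] + B[0][1] = 8 + -1 = 7, A[0][1] + B[1][1] = 5 + -5 = 0) = 0 (attained at k = 1)
  C[1][0] = min over k of (A[1][0] + B[0][0] = 7 + 3 = 10, A[1][1] + B[1][0] = 2 + 9 = 11) = 10 (attained at k = 0)
  C[1][1] = min over k of (A[1][0] + B[0][1] = 7 + -1 = 6, A[1][1] + B[1][1] = 2 + -5 = -3) = -3 (attained at k = 1)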